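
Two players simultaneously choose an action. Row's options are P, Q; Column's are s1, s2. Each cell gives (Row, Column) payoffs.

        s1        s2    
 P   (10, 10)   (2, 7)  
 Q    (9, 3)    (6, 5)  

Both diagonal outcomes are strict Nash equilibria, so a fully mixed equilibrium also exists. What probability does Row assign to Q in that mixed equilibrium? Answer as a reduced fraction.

3/5

Row's mix p on P must make Column indifferent between s1 and s2.
Column's payoff from s1: 10p + 3(1−p). From s2: 7p + 5(1−p).
Set equal: 3p = 2(1−p) → p = 2/5.
Probability on Q is 1 − 2/5 = 3/5.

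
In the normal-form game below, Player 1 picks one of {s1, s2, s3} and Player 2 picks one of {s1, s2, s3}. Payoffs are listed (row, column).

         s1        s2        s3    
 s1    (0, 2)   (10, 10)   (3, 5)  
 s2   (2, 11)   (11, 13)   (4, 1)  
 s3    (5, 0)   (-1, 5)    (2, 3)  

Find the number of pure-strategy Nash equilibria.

Both s2: Player 1 gets 11 (best alternative 10); Player 2 gets 13 (best alternative 11). Neither deviates — NE.
Both s3 is not a NE: Player 1 would switch to s2 (4 > 2).
No other cell survives both best-response checks, so there is 1 pure NE.

1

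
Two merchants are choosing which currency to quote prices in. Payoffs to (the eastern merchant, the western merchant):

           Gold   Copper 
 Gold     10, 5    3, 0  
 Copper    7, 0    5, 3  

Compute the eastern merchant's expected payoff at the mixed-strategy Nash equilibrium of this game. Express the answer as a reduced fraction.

29/5

The western merchant mixes with probability q on Gold, chosen so the eastern merchant is indifferent: 10q + 3(1−q) = 7q + 5(1−q) gives q = 2/5.
The eastern merchant's expected payoff (from either row, since indifferent) is 10·2/5 + 3·3/5 = 29/5.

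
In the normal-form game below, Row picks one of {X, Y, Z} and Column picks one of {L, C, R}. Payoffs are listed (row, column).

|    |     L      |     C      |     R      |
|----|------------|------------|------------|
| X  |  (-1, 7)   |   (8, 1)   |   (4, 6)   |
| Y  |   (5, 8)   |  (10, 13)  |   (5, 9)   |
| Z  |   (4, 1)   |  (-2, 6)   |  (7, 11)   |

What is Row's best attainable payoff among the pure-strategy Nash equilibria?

(Y, C) is a pure NE (Row: 10 ≥ 8; Column: 13 ≥ 9). Row gets 10.
(Z, R) is a pure NE (Row: 7 ≥ 5; Column: 11 ≥ 6). Row gets 7.
Every other cell has a profitable deviation for at least one player. Highest of {10, 7} is 10.

10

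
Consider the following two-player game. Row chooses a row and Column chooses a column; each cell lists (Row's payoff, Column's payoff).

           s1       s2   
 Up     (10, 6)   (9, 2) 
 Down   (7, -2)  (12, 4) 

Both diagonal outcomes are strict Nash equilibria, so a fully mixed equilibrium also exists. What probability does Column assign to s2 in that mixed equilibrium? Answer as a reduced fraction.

Column's mix q on s1 must make Row indifferent between Up and Down.
Row's payoff from Up: 10q + 9(1−q). From Down: 7q + 12(1−q).
Set equal: 3q = 3(1−q) → q = 3/6 = 1/2.
Probability on s2 is 1 − 1/2 = 1/2.

1/2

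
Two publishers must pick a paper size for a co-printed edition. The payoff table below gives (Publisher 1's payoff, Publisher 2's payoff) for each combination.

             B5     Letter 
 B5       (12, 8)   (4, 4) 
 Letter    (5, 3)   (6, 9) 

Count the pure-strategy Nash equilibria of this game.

Both B5: Publisher 1 gets 12 (best alternative 5); Publisher 2 gets 8 (best alternative 4). Neither deviates — NE.
Both Letter: Publisher 1 gets 6 (best alternative 4); Publisher 2 gets 9 (best alternative 3). Neither deviates — NE.
(B5, Letter) is not a NE: Publisher 1 would switch to Letter (6 > 4).
No other cell survives both best-response checks, so there are 2 pure NE.

2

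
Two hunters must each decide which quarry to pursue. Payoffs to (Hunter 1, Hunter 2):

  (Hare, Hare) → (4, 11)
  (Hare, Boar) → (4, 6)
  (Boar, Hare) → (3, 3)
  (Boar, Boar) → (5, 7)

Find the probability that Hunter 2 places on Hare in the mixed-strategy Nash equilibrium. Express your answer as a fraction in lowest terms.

Hunter 2's mix q on Hare must make Hunter 1 indifferent between Hare and Boar.
Hunter 1's payoff from Hare: 4q + 4(1−q). From Boar: 3q + 5(1−q).
Set equal: 1q = 1(1−q) → q = 1/2.

1/2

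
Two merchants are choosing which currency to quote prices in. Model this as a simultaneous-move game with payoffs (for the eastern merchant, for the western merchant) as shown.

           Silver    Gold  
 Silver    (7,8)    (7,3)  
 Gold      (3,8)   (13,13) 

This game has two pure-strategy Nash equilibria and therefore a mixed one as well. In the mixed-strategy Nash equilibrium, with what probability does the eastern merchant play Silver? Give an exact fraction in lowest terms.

1/2

The eastern merchant's mix p on Silver must make the western merchant indifferent between Silver and Gold.
The western merchant's payoff from Silver: 8p + 8(1−p). From Gold: 3p + 13(1−p).
Set equal: 5p = 5(1−p) → p = 5/10 = 1/2.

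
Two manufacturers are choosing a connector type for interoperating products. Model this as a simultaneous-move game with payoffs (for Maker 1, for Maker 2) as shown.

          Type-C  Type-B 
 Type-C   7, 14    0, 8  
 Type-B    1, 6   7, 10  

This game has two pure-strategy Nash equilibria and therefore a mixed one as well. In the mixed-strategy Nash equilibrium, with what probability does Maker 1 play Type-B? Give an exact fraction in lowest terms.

Maker 1's mix p on Type-C must make Maker 2 indifferent between Type-C and Type-B.
Maker 2's payoff from Type-C: 14p + 6(1−p). From Type-B: 8p + 10(1−p).
Set equal: 6p = 4(1−p) → p = 4/10 = 2/5.
Probability on Type-B is 1 − 2/5 = 3/5.

3/5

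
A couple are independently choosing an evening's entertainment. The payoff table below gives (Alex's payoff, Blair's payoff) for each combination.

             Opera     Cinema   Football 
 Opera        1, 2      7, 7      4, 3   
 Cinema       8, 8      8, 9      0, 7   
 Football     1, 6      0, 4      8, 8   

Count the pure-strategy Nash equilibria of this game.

Both Cinema: Alex gets 8 (best alternative 7); Blair gets 9 (best alternative 8). Neither deviates — NE.
Both Football: Alex gets 8 (best alternative 4); Blair gets 8 (best alternative 6). Neither deviates — NE.
Both Opera is not a NE: Alex would switch to Cinema (8 > 1).
No other cell survives both best-response checks, so there are 2 pure NE.

2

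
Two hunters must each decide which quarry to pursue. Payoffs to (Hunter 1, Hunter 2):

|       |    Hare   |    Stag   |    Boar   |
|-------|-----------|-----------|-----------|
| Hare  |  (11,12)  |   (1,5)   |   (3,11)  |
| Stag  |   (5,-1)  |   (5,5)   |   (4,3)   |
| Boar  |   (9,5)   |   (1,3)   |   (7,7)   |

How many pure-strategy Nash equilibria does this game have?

Both Hare: Hunter 1 gets 11 (best alternative 9); Hunter 2 gets 12 (best alternative 11). Neither deviates — NE.
Both Stag: Hunter 1 gets 5 (best alternative 1); Hunter 2 gets 5 (best alternative 3). Neither deviates — NE.
Both Boar: Hunter 1 gets 7 (best alternative 4); Hunter 2 gets 7 (best alternative 5). Neither deviates — NE.
(Boar, Hare) is not a NE: Hunter 1 would switch to Hare (11 > 9).
No other cell survives both best-response checks, so there are 3 pure NE.

3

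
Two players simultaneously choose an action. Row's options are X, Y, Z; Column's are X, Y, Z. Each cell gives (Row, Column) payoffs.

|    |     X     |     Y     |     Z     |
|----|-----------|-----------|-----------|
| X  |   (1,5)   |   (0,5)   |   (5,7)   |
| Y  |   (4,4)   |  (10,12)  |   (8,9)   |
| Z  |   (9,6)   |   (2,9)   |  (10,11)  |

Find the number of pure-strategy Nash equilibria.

Both Y: Row gets 10 (best alternative 2); Column gets 12 (best alternative 9). Neither deviates — NE.
Both Z: Row gets 10 (best alternative 8); Column gets 11 (best alternative 9). Neither deviates — NE.
Both X is not a NE: Row would switch to Z (9 > 1).
No other cell survives both best-response checks, so there are 2 pure NE.

2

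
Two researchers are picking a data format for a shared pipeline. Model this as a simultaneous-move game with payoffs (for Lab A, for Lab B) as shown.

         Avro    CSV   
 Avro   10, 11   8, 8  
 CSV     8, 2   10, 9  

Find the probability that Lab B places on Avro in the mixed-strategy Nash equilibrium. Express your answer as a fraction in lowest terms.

Lab B's mix q on Avro must make Lab A indifferent between Avro and CSV.
Lab A's payoff from Avro: 10q + 8(1−q). From CSV: 8q + 10(1−q).
Set equal: 2q = 2(1−q) → q = 2/4 = 1/2.

1/2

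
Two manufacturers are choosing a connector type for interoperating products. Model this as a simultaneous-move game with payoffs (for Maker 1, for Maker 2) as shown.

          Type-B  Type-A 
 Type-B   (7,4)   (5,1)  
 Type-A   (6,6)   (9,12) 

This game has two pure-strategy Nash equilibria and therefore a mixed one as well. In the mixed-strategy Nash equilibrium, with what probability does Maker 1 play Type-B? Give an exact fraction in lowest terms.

2/3

Maker 1's mix p on Type-B must make Maker 2 indifferent between Type-B and Type-A.
Maker 2's payoff from Type-B: 4p + 6(1−p). From Type-A: 1p + 12(1−p).
Set equal: 3p = 6(1−p) → p = 6/9 = 2/3.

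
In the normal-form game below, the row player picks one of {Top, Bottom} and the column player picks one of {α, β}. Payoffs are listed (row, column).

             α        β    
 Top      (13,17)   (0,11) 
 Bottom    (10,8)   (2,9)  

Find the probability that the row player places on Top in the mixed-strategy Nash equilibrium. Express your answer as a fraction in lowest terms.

The row player's mix p on Top must make the column player indifferent between α and β.
The column player's payoff from α: 17p + 8(1−p). From β: 11p + 9(1−p).
Set equal: 6p = 1(1−p) → p = 1/7.

1/7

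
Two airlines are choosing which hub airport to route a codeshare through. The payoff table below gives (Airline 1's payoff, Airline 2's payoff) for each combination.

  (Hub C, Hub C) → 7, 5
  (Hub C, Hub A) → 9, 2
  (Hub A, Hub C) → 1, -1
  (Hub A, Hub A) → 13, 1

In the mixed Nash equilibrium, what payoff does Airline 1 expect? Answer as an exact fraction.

Airline 2 mixes with probability q on Hub C, chosen so Airline 1 is indifferent: 7q + 9(1−q) = 1q + 13(1−q) gives q = 2/5.
Airline 1's expected payoff (from either row, since indifferent) is 7·2/5 + 9·3/5 = 41/5.

41/5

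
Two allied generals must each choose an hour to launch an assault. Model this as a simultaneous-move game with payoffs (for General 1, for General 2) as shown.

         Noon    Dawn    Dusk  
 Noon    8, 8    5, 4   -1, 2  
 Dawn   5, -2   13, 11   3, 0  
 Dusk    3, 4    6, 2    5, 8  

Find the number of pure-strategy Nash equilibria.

3

Both Noon: General 1 gets 8 (best alternative 5); General 2 gets 8 (best alternative 4). Neither deviates — NE.
Both Dawn: General 1 gets 13 (best alternative 6); General 2 gets 11 (best alternative 0). Neither deviates — NE.
Both Dusk: General 1 gets 5 (best alternative 3); General 2 gets 8 (best alternative 4). Neither deviates — NE.
(Dusk, Dawn) is not a NE: General 1 would switch to Dawn (13 > 6).
No other cell survives both best-response checks, so there are 3 pure NE.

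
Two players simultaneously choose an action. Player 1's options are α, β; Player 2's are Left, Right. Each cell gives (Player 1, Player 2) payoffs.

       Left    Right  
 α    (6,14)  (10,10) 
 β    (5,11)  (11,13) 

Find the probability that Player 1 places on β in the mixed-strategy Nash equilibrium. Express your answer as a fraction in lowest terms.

2/3

Player 1's mix p on α must make Player 2 indifferent between Left and Right.
Player 2's payoff from Left: 14p + 11(1−p). From Right: 10p + 13(1−p).
Set equal: 4p = 2(1−p) → p = 2/6 = 1/3.
Probability on β is 1 − 1/3 = 2/3.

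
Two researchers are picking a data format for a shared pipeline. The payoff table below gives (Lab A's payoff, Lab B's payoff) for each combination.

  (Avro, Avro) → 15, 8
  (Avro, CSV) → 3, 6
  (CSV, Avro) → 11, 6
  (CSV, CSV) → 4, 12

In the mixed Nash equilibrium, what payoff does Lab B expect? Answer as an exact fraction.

Lab A mixes with probability p on Avro, chosen so Lab B is indifferent: 8p + 6(1−p) = 6p + 12(1−p) gives p = 3/4.
Lab B's expected payoff is 8·3/4 + 6·1/4 = 15/2.

15/2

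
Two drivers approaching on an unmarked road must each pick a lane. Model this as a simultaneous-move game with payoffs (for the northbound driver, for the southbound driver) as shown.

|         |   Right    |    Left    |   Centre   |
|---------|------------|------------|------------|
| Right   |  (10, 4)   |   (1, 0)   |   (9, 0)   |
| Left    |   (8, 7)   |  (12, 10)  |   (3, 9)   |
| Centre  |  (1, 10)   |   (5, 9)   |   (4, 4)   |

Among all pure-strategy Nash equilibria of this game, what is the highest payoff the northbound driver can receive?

Both Right is a pure NE (the northbound driver: 10 ≥ 8; the southbound driver: 4 ≥ 0). The northbound driver gets 10.
Both Left is a pure NE (the northbound driver: 12 ≥ 5; the southbound driver: 10 ≥ 9). The northbound driver gets 12.
Every other cell has a profitable deviation for at least one player. Highest of {10, 12} is 12.

12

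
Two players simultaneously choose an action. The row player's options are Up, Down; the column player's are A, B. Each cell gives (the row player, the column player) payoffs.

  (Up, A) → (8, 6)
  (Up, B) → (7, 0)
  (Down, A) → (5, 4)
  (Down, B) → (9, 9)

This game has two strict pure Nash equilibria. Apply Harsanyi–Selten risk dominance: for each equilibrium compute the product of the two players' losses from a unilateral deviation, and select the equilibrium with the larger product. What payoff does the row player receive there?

8

At (Up, A): the row player loses 8 − 5 = 3 by deviating; the column player loses 6 − 0 = 6. Product = 3·6 = 18.
At (Down, B): the row player loses 9 − 7 = 2 by deviating; the column player loses 9 − 4 = 5. Product = 2·5 = 10.
18 > 10, so (Up, A) is risk-dominant. The row player's payoff there is 8.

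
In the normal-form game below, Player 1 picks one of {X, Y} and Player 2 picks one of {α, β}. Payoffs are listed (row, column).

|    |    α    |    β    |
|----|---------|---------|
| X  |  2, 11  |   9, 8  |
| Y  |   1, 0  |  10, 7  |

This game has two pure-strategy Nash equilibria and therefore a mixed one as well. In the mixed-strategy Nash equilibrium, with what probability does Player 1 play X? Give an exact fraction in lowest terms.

7/10

Player 1's mix p on X must make Player 2 indifferent between α and β.
Player 2's payoff from α: 11p + 0(1−p). From β: 8p + 7(1−p).
Set equal: 3p = 7(1−p) → p = 7/10.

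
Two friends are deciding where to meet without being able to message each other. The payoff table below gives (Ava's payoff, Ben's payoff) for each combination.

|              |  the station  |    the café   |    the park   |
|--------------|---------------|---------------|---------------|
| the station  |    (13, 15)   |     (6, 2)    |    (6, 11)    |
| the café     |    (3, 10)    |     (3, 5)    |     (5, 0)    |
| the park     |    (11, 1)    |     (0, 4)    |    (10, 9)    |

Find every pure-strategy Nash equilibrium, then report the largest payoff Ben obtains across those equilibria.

Both the station is a pure NE (Ava: 13 ≥ 11; Ben: 15 ≥ 11). Ben gets 15.
Both the park is a pure NE (Ava: 10 ≥ 6; Ben: 9 ≥ 4). Ben gets 9.
Every other cell has a profitable deviation for at least one player. Highest of {15, 9} is 15.

15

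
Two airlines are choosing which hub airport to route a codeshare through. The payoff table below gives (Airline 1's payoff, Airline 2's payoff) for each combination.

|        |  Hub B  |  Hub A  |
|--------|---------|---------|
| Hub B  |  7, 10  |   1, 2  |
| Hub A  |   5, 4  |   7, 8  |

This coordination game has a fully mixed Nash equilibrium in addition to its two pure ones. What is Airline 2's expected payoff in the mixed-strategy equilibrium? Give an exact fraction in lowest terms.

6

Airline 1 mixes with probability p on Hub B, chosen so Airline 2 is indifferent: 10p + 4(1−p) = 2p + 8(1−p) gives p = 1/3.
Airline 2's expected payoff is 10·1/3 + 4·2/3 = 6.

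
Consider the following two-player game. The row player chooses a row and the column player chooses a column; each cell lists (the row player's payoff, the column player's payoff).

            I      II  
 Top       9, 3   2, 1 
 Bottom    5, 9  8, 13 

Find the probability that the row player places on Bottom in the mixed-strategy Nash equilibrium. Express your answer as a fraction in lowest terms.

1/3

The row player's mix p on Top must make the column player indifferent between I and II.
The column player's payoff from I: 3p + 9(1−p). From II: 1p + 13(1−p).
Set equal: 2p = 4(1−p) → p = 4/6 = 2/3.
Probability on Bottom is 1 − 2/3 = 1/3.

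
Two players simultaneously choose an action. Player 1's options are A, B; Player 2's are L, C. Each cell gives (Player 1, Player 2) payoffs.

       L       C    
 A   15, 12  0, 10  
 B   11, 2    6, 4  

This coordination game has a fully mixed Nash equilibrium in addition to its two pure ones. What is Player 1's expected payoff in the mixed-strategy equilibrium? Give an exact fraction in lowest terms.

Player 2 mixes with probability q on L, chosen so Player 1 is indifferent: 15q + 0(1−q) = 11q + 6(1−q) gives q = 3/5.
Player 1's expected payoff (from either row, since indifferent) is 15·3/5 + 0·2/5 = 9.

9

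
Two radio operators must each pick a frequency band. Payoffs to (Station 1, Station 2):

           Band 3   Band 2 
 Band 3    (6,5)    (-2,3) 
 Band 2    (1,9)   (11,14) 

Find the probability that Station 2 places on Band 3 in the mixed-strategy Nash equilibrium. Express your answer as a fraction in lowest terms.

13/18

Station 2's mix q on Band 3 must make Station 1 indifferent between Band 3 and Band 2.
Station 1's payoff from Band 3: 6q + (-2)(1−q). From Band 2: 1q + 11(1−q).
Set equal: 5q = 13(1−q) → q = 13/18.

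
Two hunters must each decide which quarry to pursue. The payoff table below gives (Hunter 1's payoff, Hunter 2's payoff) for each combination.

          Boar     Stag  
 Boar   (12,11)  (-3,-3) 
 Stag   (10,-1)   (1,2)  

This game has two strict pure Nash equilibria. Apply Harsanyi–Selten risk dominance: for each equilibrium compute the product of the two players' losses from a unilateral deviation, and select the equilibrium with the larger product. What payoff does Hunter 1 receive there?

At both Boar: Hunter 1 loses 12 − 10 = 2 by deviating; Hunter 2 loses 11 − (-3) = 14. Product = 2·14 = 28.
At both Stag: Hunter 1 loses 1 − (-3) = 4 by deviating; Hunter 2 loses 2 − (-1) = 3. Product = 4·3 = 12.
28 > 12, so both Boar is risk-dominant. Hunter 1's payoff there is 12.

12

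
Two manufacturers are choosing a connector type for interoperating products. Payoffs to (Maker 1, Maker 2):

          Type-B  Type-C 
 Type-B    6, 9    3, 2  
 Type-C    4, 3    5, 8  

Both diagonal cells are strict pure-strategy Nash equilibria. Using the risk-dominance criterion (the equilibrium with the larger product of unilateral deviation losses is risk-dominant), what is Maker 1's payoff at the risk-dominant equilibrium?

At both Type-B: Maker 1 loses 6 − 4 = 2 by deviating; Maker 2 loses 9 − 2 = 7. Product = 2·7 = 14.
At both Type-C: Maker 1 loses 5 − 3 = 2 by deviating; Maker 2 loses 8 − 3 = 5. Product = 2·5 = 10.
14 > 10, so both Type-B is risk-dominant. Maker 1's payoff there is 6.

6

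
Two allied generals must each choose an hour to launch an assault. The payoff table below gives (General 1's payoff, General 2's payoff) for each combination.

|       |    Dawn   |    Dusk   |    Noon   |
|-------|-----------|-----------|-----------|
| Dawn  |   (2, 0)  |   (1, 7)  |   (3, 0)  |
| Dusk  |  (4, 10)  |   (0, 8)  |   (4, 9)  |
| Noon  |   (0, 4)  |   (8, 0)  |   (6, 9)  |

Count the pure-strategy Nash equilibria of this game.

2

(Dusk, Dawn): General 1 gets 4 (best alternative 2); General 2 gets 10 (best alternative 9). Neither deviates — NE.
Both Noon: General 1 gets 6 (best alternative 4); General 2 gets 9 (best alternative 4). Neither deviates — NE.
Both Dawn is not a NE: General 1 would switch to Dusk (4 > 2).
No other cell survives both best-response checks, so there are 2 pure NE.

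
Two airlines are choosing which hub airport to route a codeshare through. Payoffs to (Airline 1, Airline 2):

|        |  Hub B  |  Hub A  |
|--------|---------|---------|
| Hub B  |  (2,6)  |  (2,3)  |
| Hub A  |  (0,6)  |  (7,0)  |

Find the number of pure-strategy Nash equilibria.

1

Both Hub B: Airline 1 gets 2 (best alternative 0); Airline 2 gets 6 (best alternative 3). Neither deviates — NE.
Both Hub A is not a NE: Airline 2 would switch to Hub B (6 > 0).
No other cell survives both best-response checks, so there is 1 pure NE.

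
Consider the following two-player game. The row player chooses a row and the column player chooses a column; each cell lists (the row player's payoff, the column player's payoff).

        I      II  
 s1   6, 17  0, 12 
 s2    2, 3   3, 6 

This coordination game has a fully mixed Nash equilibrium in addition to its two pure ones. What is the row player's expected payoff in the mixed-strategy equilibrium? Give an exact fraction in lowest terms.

The column player mixes with probability q on I, chosen so the row player is indifferent: 6q + 0(1−q) = 2q + 3(1−q) gives q = 3/7.
The row player's expected payoff (from either row, since indifferent) is 6·3/7 + 0·4/7 = 18/7.

18/7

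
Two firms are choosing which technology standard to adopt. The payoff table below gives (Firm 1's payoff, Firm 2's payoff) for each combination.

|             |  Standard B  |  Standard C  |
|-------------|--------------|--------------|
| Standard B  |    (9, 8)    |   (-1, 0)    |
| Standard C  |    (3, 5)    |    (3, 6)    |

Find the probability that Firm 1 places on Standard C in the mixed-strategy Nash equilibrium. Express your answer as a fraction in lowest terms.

Firm 1's mix p on Standard B must make Firm 2 indifferent between Standard B and Standard C.
Firm 2's payoff from Standard B: 8p + 5(1−p). From Standard C: 0p + 6(1−p).
Set equal: 8p = 1(1−p) → p = 1/9.
Probability on Standard C is 1 − 1/9 = 8/9.

8/9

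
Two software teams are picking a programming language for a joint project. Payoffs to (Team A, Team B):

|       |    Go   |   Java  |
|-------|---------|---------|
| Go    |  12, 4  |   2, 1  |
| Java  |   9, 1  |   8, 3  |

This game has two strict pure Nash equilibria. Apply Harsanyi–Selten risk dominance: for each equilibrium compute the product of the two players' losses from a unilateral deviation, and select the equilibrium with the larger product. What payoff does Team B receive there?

3

At both Go: Team A loses 12 − 9 = 3 by deviating; Team B loses 4 − 1 = 3. Product = 3·3 = 9.
At both Java: Team A loses 8 − 2 = 6 by deviating; Team B loses 3 − 1 = 2. Product = 6·2 = 12.
12 > 9, so both Java is risk-dominant. Team B's payoff there is 3.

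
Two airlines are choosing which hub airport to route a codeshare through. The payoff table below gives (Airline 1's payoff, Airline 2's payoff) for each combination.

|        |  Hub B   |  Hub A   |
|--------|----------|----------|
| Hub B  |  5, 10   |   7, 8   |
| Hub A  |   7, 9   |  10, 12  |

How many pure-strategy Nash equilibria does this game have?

Both Hub A: Airline 1 gets 10 (best alternative 7); Airline 2 gets 12 (best alternative 9). Neither deviates — NE.
Both Hub B is not a NE: Airline 1 would switch to Hub A (7 > 5).
No other cell survives both best-response checks, so there is 1 pure NE.

1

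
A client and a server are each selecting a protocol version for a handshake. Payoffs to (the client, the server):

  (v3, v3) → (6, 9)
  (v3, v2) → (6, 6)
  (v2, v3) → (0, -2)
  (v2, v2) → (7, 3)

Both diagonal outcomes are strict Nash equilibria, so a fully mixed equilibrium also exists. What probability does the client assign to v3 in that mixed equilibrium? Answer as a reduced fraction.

5/8

The client's mix p on v3 must make the server indifferent between v3 and v2.
The server's payoff from v3: 9p + (-2)(1−p). From v2: 6p + 3(1−p).
Set equal: 3p = 5(1−p) → p = 5/8.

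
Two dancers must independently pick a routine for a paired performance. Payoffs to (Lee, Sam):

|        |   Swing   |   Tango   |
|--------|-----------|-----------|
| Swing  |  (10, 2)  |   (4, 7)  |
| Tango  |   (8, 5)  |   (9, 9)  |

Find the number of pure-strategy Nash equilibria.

Both Tango: Lee gets 9 (best alternative 4); Sam gets 9 (best alternative 5). Neither deviates — NE.
Both Swing is not a NE: Sam would switch to Tango (7 > 2).
No other cell survives both best-response checks, so there is 1 pure NE.

1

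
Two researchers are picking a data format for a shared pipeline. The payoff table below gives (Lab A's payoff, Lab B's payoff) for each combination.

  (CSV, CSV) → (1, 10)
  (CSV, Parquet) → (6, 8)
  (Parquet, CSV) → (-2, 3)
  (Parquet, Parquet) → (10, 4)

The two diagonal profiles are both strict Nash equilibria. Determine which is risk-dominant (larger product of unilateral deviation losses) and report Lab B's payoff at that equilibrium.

At both CSV: Lab A loses 1 − (-2) = 3 by deviating; Lab B loses 10 − 8 = 2. Product = 3·2 = 6.
At both Parquet: Lab A loses 10 − 6 = 4 by deviating; Lab B loses 4 − 3 = 1. Product = 4·1 = 4.
6 > 4, so both CSV is risk-dominant. Lab B's payoff there is 10.

10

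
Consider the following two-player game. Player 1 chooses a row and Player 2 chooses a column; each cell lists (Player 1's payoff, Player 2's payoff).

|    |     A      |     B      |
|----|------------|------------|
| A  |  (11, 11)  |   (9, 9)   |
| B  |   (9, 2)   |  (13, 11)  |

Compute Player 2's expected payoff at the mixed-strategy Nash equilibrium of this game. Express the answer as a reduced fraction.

103/11

Player 1 mixes with probability p on A, chosen so Player 2 is indifferent: 11p + 2(1−p) = 9p + 11(1−p) gives p = 9/11.
Player 2's expected payoff is 11·9/11 + 2·2/11 = 103/11.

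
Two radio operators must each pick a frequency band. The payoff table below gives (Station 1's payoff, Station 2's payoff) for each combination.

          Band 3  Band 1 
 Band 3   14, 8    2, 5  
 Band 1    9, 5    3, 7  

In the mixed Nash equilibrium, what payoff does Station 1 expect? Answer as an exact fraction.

Station 2 mixes with probability q on Band 3, chosen so Station 1 is indifferent: 14q + 2(1−q) = 9q + 3(1−q) gives q = 1/6.
Station 1's expected payoff (from either row, since indifferent) is 14·1/6 + 2·5/6 = 4.

4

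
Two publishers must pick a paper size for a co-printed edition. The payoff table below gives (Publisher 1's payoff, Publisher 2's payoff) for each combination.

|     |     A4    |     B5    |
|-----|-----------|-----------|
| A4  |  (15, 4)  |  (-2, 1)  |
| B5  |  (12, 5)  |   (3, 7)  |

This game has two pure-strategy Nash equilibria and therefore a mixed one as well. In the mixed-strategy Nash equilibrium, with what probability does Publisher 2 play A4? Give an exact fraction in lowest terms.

Publisher 2's mix q on A4 must make Publisher 1 indifferent between A4 and B5.
Publisher 1's payoff from A4: 15q + (-2)(1−q). From B5: 12q + 3(1−q).
Set equal: 3q = 5(1−q) → q = 5/8.

5/8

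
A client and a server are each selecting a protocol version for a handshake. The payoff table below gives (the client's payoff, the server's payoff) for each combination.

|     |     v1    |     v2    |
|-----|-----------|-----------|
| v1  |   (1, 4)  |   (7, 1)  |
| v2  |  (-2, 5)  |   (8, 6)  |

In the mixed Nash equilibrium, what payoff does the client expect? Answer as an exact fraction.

11/2

The server mixes with probability q on v1, chosen so the client is indifferent: 1q + 7(1−q) = (-2)q + 8(1−q) gives q = 1/4.
The client's expected payoff (from either row, since indifferent) is 1·1/4 + 7·3/4 = 11/2.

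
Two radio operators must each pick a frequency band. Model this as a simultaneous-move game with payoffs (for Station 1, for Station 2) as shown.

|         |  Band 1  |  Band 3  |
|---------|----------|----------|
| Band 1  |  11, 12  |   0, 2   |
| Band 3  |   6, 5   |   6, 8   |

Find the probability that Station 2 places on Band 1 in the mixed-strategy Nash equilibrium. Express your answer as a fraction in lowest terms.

Station 2's mix q on Band 1 must make Station 1 indifferent between Band 1 and Band 3.
Station 1's payoff from Band 1: 11q + 0(1−q). From Band 3: 6q + 6(1−q).
Set equal: 5q = 6(1−q) → q = 6/11.

6/11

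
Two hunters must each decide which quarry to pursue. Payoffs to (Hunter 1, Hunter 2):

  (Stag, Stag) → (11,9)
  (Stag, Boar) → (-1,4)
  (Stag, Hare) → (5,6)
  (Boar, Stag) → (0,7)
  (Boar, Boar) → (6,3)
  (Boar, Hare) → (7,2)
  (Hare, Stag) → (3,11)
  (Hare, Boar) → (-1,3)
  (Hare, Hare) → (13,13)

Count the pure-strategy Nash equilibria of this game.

Both Stag: Hunter 1 gets 11 (best alternative 3); Hunter 2 gets 9 (best alternative 6). Neither deviates — NE.
Both Hare: Hunter 1 gets 13 (best alternative 7); Hunter 2 gets 13 (best alternative 11). Neither deviates — NE.
Both Boar is not a NE: Hunter 2 would switch to Stag (7 > 3).
No other cell survives both best-response checks, so there are 2 pure NE.

2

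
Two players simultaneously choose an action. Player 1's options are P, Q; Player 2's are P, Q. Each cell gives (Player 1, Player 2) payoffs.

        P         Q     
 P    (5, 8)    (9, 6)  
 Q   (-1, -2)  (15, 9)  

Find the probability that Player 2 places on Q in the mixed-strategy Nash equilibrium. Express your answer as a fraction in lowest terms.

Player 2's mix q on P must make Player 1 indifferent between P and Q.
Player 1's payoff from P: 5q + 9(1−q). From Q: (-1)q + 15(1−q).
Set equal: 6q = 6(1−q) → q = 6/12 = 1/2.
Probability on Q is 1 − 1/2 = 1/2.

1/2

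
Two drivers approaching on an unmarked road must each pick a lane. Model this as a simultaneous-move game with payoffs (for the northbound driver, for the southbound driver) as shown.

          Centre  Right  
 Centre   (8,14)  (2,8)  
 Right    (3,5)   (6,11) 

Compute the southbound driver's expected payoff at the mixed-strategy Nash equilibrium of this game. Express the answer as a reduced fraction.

The northbound driver mixes with probability p on Centre, chosen so the southbound driver is indifferent: 14p + 5(1−p) = 8p + 11(1−p) gives p = 1/2.
The southbound driver's expected payoff is 14·1/2 + 5·1/2 = 19/2.

19/2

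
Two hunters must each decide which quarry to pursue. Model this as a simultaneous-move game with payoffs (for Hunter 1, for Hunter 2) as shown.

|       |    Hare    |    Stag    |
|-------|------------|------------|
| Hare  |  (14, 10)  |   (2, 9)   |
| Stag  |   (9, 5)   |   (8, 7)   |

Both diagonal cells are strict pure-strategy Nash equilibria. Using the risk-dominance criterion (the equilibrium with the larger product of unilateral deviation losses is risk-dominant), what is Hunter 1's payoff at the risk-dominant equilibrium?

8

At both Hare: Hunter 1 loses 14 − 9 = 5 by deviating; Hunter 2 loses 10 − 9 = 1. Product = 5·1 = 5.
At both Stag: Hunter 1 loses 8 − 2 = 6 by deviating; Hunter 2 loses 7 − 5 = 2. Product = 6·2 = 12.
12 > 5, so both Stag is risk-dominant. Hunter 1's payoff there is 8.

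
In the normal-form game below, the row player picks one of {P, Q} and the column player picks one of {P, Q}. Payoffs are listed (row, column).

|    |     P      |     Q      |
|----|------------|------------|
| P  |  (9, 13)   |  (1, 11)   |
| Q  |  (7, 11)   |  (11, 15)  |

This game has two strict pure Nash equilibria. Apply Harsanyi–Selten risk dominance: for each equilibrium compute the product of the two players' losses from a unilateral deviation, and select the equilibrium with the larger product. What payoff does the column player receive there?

At both P: the row player loses 9 − 7 = 2 by deviating; the column player loses 13 − 11 = 2. Product = 2·2 = 4.
At both Q: the row player loses 11 − 1 = 10 by deviating; the column player loses 15 − 11 = 4. Product = 10·4 = 40.
40 > 4, so both Q is risk-dominant. The column player's payoff there is 15.

15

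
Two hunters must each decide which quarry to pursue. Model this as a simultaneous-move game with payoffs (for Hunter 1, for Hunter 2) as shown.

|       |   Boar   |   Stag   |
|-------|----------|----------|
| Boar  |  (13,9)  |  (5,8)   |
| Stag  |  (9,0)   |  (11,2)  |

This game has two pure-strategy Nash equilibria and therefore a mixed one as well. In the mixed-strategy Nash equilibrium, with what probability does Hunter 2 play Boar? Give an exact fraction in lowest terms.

Hunter 2's mix q on Boar must make Hunter 1 indifferent between Boar and Stag.
Hunter 1's payoff from Boar: 13q + 5(1−q). From Stag: 9q + 11(1−q).
Set equal: 4q = 6(1−q) → q = 6/10 = 3/5.

3/5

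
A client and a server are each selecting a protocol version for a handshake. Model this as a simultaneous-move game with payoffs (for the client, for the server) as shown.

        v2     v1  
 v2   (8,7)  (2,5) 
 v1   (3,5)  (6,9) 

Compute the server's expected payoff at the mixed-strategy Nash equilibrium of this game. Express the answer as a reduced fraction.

The client mixes with probability p on v2, chosen so the server is indifferent: 7p + 5(1−p) = 5p + 9(1−p) gives p = 2/3.
The server's expected payoff is 7·2/3 + 5·1/3 = 19/3.

19/3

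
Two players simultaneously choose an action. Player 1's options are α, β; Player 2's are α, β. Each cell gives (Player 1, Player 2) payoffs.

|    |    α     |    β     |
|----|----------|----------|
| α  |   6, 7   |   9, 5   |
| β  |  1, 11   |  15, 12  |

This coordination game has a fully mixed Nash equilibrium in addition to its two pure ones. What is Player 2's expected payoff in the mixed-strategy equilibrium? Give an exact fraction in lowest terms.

Player 1 mixes with probability p on α, chosen so Player 2 is indifferent: 7p + 11(1−p) = 5p + 12(1−p) gives p = 1/3.
Player 2's expected payoff is 7·1/3 + 11·2/3 = 29/3.

29/3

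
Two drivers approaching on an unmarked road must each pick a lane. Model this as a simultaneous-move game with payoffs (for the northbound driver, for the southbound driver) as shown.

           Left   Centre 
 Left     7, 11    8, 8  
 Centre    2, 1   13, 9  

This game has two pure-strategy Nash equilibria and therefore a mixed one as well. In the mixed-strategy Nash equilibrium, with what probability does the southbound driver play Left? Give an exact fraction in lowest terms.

1/2

The southbound driver's mix q on Left must make the northbound driver indifferent between Left and Centre.
The northbound driver's payoff from Left: 7q + 8(1−q). From Centre: 2q + 13(1−q).
Set equal: 5q = 5(1−q) → q = 5/10 = 1/2.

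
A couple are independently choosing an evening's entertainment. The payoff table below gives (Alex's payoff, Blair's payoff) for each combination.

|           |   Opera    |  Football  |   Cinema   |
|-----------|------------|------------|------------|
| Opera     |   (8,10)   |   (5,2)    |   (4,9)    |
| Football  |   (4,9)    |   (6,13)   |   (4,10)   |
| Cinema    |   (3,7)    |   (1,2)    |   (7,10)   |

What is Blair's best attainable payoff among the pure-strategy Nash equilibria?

Both Opera is a pure NE (Alex: 8 ≥ 4; Blair: 10 ≥ 9). Blair gets 10.
Both Football is a pure NE (Alex: 6 ≥ 5; Blair: 13 ≥ 10). Blair gets 13.
Both Cinema is a pure NE (Alex: 7 ≥ 4; Blair: 10 ≥ 7). Blair gets 10.
Every other cell has a profitable deviation for at least one player. Highest of {10, 13, 10} is 13.

13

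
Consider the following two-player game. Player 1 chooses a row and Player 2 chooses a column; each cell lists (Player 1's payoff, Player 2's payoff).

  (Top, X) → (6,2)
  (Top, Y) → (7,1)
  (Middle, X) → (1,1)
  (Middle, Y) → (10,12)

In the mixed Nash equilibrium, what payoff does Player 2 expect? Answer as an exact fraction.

Player 1 mixes with probability p on Top, chosen so Player 2 is indifferent: 2p + 1(1−p) = 1p + 12(1−p) gives p = 11/12.
Player 2's expected payoff is 2·11/12 + 1·1/12 = 23/12.

23/12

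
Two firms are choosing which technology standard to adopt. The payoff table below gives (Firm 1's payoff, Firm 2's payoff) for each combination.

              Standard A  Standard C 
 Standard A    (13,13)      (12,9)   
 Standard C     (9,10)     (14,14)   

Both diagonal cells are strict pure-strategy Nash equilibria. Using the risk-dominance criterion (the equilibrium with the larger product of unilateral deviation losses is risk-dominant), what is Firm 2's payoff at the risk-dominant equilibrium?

At both Standard A: Firm 1 loses 13 − 9 = 4 by deviating; Firm 2 loses 13 − 9 = 4. Product = 4·4 = 16.
At both Standard C: Firm 1 loses 14 − 12 = 2 by deviating; Firm 2 loses 14 − 10 = 4. Product = 2·4 = 8.
16 > 8, so both Standard A is risk-dominant. Firm 2's payoff there is 13.

13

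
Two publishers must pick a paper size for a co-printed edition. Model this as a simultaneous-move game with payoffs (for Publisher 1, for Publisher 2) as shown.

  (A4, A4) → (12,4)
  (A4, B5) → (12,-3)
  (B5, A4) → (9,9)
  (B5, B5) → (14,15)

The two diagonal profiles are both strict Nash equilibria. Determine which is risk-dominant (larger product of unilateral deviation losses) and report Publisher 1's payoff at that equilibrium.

12

At both A4: Publisher 1 loses 12 − 9 = 3 by deviating; Publisher 2 loses 4 − (-3) = 7. Product = 3·7 = 21.
At both B5: Publisher 1 loses 14 − 12 = 2 by deviating; Publisher 2 loses 15 − 9 = 6. Product = 2·6 = 12.
21 > 12, so both A4 is risk-dominant. Publisher 1's payoff there is 12.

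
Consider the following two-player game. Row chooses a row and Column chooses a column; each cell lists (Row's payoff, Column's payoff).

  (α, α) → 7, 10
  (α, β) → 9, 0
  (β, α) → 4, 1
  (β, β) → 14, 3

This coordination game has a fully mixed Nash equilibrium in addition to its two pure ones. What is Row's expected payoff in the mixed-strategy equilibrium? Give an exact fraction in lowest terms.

Column mixes with probability q on α, chosen so Row is indifferent: 7q + 9(1−q) = 4q + 14(1−q) gives q = 5/8.
Row's expected payoff (from either row, since indifferent) is 7·5/8 + 9·3/8 = 31/4.

31/4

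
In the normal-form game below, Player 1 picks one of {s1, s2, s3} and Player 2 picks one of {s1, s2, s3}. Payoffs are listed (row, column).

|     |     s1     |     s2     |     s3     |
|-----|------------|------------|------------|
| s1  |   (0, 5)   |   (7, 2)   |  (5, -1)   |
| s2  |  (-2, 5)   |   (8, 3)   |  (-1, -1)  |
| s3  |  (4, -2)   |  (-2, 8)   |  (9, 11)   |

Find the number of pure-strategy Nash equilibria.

Both s3: Player 1 gets 9 (best alternative 5); Player 2 gets 11 (best alternative 8). Neither deviates — NE.
Both s1 is not a NE: Player 1 would switch to s3 (4 > 0).
No other cell survives both best-response checks, so there is 1 pure NE.

1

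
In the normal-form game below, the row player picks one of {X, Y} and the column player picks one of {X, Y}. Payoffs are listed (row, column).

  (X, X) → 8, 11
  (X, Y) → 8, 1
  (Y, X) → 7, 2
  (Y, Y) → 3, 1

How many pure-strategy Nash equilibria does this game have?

Both X: the row player gets 8 (best alternative 7); the column player gets 11 (best alternative 1). Neither deviates — NE.
Both Y is not a NE: the row player would switch to X (8 > 3).
No other cell survives both best-response checks, so there is 1 pure NE.

1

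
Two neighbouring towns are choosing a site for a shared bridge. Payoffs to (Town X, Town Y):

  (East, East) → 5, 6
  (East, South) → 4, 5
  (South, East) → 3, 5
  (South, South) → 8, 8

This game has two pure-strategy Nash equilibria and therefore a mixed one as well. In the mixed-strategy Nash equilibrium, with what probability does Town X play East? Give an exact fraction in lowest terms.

3/4

Town X's mix p on East must make Town Y indifferent between East and South.
Town Y's payoff from East: 6p + 5(1−p). From South: 5p + 8(1−p).
Set equal: 1p = 3(1−p) → p = 3/4.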